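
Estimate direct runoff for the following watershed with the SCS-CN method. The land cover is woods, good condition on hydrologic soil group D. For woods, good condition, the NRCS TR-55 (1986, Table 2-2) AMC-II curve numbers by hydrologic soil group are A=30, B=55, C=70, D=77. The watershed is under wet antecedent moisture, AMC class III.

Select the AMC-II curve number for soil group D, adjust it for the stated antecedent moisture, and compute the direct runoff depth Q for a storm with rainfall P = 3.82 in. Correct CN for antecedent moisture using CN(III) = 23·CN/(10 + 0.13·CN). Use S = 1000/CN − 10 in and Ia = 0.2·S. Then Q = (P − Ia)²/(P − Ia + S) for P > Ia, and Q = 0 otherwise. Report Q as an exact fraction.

Q = 187881849/72021950 in ≈ 2.609 in

NRCS table: woods, good condition, soil group D → CN(II) = 77
CN(III) from CN(II)=77: (23·77)/(10 + 0.13·77) = 7700/87 ≈ 88.506
Retention S: 1000/CN − 10 with CN=88.506 → S = 100/77 ≈ 1.299 in
Ia = 0.2·(100/77) = 20/77 in ≈ 0.260 in
P − Ia = 3.820 − 0.260 = 13707/3850 ≈ 3.560 in (> 0, runoff occurs)
Q = (13707/3850)²/((13707/3850) + 100/77) = (187881849/14822500)/(18707/3850) = 187881849/72021950 in ≈ 2.609 in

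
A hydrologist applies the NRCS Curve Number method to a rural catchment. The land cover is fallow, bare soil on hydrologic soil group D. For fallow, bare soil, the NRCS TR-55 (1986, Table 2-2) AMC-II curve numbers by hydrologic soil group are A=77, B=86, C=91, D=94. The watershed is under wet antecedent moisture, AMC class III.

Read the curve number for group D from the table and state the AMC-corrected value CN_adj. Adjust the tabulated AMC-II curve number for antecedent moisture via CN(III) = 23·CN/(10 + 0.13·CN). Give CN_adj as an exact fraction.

CN_adj = 108100/1111 ≈ 97.300

NRCS table: fallow, bare soil, soil group D → CN(II) = 94
CN(III) from CN(II)=94: (23·94)/(10 + 0.13·94) = 108100/1111 ≈ 97.300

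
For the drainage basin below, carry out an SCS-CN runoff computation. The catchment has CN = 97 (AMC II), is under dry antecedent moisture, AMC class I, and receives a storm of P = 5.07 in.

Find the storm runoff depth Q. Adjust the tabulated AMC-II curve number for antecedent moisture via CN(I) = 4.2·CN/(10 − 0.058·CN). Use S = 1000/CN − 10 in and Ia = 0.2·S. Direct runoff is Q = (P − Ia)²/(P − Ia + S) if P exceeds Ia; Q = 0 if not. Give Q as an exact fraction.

CN(I) from CN(II)=97: (4.2·97)/(10 − 0.058·97) = 67900/729 ≈ 93.141
S = 1000/(67900/729) − 10 = 500/679 in ≈ 0.736 in
Ia = 0.2S: 0.2·0.736 = 0.147 in (exactly 100/679)
Excess rainfall: 5.070 − 0.147 = 4.923 in; P > Ia so Q > 0
Q: (334253/67900)² ÷ (384253/67900) = 111725068009/26090778700 in (≈ 4.282 in)

Q = 111725068009/26090778700 in ≈ 4.282 in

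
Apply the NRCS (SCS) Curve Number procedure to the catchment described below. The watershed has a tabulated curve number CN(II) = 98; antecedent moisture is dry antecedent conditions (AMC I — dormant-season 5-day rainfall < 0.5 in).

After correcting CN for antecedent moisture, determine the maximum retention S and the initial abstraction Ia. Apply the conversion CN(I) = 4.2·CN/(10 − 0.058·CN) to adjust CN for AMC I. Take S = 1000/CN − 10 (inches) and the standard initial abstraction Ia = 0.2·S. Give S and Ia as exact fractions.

S = 500/1029 in ≈ 0.486 in; Ia = 100/1029 in ≈ 0.097 in

Adjust CN=98 to AMC I: 4.2·98/(10 − 0.058·98) → (2058/5) ÷ (1079/250) = 102900/1079 ≈ 95.366
S = 1000/(102900/1079) − 10 = 500/1029 in ≈ 0.486 in
Initial abstraction Ia = S/5 = (500/1029)/5 = 100/1029 ≈ 0.097 in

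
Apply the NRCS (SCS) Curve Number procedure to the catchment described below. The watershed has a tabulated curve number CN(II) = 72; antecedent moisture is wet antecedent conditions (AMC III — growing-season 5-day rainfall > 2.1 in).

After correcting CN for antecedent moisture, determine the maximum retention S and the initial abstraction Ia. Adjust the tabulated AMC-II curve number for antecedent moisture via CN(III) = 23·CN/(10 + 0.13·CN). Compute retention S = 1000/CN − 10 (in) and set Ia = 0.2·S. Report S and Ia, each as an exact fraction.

S = 350/207 in ≈ 1.691 in; Ia = 70/207 in ≈ 0.338 in

Wet (AMC III): CN(III) = 23·72/(10 + 0.13·72) = 1656/(484/25) = 10350/121 ≈ 85.537
Retention S: 1000/CN − 10 with CN=85.537 → S = 350/207 ≈ 1.691 in
Ia = 0.2S: 0.2·1.691 = 0.338 in (exactly 70/207)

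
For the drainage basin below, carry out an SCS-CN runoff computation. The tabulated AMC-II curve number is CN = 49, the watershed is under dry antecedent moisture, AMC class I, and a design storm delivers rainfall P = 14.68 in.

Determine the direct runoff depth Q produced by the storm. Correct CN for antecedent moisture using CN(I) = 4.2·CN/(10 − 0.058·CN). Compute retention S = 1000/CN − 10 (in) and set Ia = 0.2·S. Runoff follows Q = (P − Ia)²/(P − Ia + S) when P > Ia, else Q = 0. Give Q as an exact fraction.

Adjust CN=49 to AMC I: 4.2·49/(10 − 0.058·49) → (1029/5) ÷ (3579/500) = 34300/1193 ≈ 28.751
S = 1000/(34300/1193) − 10 = 8500/343 in ≈ 24.781 in
Ia = 0.2S: 0.2·24.781 = 4.956 in (exactly 1700/343)
P − Ia = 14.680 − 4.956 = 83381/8575 ≈ 9.724 in (> 0, runoff occurs)
Q: (83381/8575)² ÷ (295881/8575) = 6952391161/2537179575 in (≈ 2.740 in)

Q = 6952391161/2537179575 in ≈ 2.740 in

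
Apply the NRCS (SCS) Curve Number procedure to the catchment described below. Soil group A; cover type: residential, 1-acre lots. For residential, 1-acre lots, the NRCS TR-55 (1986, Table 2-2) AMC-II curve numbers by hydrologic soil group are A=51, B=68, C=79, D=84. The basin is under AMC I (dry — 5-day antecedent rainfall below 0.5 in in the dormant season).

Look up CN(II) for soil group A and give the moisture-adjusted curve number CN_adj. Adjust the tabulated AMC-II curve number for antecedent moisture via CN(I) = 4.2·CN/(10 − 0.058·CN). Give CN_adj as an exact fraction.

CN_adj = 15300/503 ≈ 30.417

NRCS table: residential, 1-acre lots, soil group A → CN(II) = 51
Dry (AMC I): CN(I) = 4.2·51/(10 − 0.058·51) = (1071/5)/(3521/500) = 15300/503 ≈ 30.417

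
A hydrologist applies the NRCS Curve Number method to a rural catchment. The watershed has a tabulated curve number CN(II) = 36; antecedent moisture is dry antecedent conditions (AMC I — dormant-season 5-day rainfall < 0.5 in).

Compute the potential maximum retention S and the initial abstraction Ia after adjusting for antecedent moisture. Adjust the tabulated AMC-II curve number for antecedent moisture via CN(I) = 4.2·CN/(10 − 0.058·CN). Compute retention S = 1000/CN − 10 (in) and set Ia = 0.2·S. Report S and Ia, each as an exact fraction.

CN(I) from CN(II)=36: (4.2·36)/(10 − 0.058·36) = 18900/989 ≈ 19.110
Max retention: S = 1000/(18900/989) − 10 = 8000/189 in (≈ 42.328 in)
Initial abstraction Ia = S/5 = (8000/189)/5 = 1600/189 ≈ 8.466 in

S = 8000/189 in ≈ 42.328 in; Ia = 1600/189 in ≈ 8.466 in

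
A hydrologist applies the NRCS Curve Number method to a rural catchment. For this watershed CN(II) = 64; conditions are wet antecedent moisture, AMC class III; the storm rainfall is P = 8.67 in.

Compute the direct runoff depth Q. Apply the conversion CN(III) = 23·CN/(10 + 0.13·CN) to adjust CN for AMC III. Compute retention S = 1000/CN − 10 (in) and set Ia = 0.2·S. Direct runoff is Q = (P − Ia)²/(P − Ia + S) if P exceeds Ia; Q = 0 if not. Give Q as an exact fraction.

Q = 29503488/4684525 in ≈ 6.298 in

Wet (AMC III): CN(III) = 23·64/(10 + 0.13·64) = 1472/(458/25) = 18400/229 ≈ 80.349
Retention S: 1000/CN − 10 with CN=80.349 → S = 225/92 ≈ 2.446 in
Ia = 0.2·(225/92) = 45/92 in ≈ 0.489 in
Excess rainfall: 8.670 − 0.489 = 8.181 in; P > Ia so Q > 0
Q = (4704/575)²/((4704/575) + 225/92) = (22127616/330625)/(24441/2300) = 29503488/4684525 in ≈ 6.298 in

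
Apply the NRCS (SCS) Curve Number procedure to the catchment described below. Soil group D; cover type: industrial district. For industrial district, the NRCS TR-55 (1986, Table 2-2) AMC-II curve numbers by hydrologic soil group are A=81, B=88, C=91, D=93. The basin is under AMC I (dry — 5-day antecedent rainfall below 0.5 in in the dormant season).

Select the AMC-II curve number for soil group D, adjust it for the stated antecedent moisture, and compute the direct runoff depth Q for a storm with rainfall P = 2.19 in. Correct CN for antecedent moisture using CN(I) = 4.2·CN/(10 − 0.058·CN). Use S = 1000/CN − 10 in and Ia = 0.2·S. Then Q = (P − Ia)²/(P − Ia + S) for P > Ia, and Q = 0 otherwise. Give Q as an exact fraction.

Q = 2611312201/2820717900 in ≈ 0.926 in

NRCS table: industrial district, soil group D → CN(II) = 93
CN(I) from CN(II)=93: (4.2·93)/(10 − 0.058·93) = 27900/329 ≈ 84.802
Max retention: S = 1000/(27900/329) − 10 = 500/279 in (≈ 1.792 in)
Ia = 0.2·(500/279) = 100/279 in ≈ 0.358 in
Excess rainfall: 2.190 − 0.358 = 1.832 in; P > Ia so Q > 0
Q: (51101/27900)² ÷ (101101/27900) = 2611312201/2820717900 in (≈ 0.926 in)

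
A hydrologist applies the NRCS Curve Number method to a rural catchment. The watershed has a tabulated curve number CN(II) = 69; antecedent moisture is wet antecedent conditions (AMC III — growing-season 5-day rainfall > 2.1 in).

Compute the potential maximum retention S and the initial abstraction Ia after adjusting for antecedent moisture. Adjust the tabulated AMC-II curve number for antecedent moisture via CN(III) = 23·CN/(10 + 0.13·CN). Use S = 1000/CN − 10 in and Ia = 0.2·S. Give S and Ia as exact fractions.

Wet (AMC III): CN(III) = 23·69/(10 + 0.13·69) = 1587/(1897/100) = 158700/1897 ≈ 83.658
Max retention: S = 1000/(158700/1897) − 10 = 3100/1587 in (≈ 1.953 in)
Ia = 0.2S: 0.2·1.953 = 0.391 in (exactly 620/1587)

S = 3100/1587 in ≈ 1.953 in; Ia = 620/1587 in ≈ 0.391 in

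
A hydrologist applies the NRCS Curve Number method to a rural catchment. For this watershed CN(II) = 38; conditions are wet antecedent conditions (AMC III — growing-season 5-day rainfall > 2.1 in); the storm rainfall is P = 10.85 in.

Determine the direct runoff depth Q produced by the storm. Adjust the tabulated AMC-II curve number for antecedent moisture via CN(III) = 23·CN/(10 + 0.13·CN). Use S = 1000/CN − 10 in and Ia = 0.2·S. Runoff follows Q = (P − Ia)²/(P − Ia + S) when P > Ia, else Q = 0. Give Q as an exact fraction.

Q = 219178711/40719660 in ≈ 5.383 in

CN(III) from CN(II)=38: (23·38)/(10 + 0.13·38) = 43700/747 ≈ 58.501
Max retention: S = 1000/(43700/747) − 10 = 3100/437 in (≈ 7.094 in)
Ia = 0.2·(3100/437) = 620/437 in ≈ 1.419 in
Since P=10.850 > Ia=1.419: effective rainfall P−Ia = 82429/8740 in
Q: (82429/8740)² ÷ (144429/8740) = 219178711/40719660 in (≈ 5.383 in)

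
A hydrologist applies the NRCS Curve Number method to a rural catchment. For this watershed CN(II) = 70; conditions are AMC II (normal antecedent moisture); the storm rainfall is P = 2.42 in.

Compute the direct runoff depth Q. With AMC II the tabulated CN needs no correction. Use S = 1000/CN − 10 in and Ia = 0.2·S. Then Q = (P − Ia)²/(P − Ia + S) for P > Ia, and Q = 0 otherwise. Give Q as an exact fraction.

Q = 299209/716450 in ≈ 0.418 in

AMC II — tabulated CN = 70 applies directly.
Max retention: S = 1000/70 − 10 = 30/7 in (≈ 4.286 in)
Initial abstraction Ia = S/5 = (30/7)/5 = 6/7 ≈ 0.857 in
Excess rainfall: 2.420 − 0.857 = 1.563 in; P > Ia so Q > 0
Q = (547/350)²/((547/350) + 30/7) = (299209/122500)/(2047/350) = 299209/716450 in ≈ 0.418 in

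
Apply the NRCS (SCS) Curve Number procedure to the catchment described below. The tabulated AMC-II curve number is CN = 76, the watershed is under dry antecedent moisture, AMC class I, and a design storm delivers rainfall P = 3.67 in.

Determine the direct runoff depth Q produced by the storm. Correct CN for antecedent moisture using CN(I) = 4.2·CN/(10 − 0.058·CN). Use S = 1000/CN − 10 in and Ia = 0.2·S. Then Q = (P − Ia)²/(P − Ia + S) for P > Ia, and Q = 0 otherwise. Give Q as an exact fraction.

Q = 830073721/1713186300 in ≈ 0.485 in

Dry (AMC I): CN(I) = 4.2·76/(10 − 0.058·76) = (1596/5)/(699/125) = 13300/233 ≈ 57.082
Retention S: 1000/CN − 10 with CN=57.082 → S = 1000/133 ≈ 7.519 in
Initial abstraction Ia = S/5 = (1000/133)/5 = 200/133 ≈ 1.504 in
Excess rainfall: 3.670 − 1.504 = 2.166 in; P > Ia so Q > 0
Q: (28811/13300)² ÷ (128811/13300) = 830073721/1713186300 in (≈ 0.485 in)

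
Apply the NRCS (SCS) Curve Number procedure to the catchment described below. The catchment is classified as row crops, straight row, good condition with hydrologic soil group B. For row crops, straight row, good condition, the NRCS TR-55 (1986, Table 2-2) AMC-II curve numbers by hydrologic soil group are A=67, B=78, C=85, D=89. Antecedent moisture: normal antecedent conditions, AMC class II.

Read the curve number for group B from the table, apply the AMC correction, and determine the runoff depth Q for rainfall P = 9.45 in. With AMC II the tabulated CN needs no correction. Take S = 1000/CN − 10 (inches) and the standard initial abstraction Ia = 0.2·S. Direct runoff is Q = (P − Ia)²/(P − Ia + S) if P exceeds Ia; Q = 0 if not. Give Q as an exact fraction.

Q = 48038761/7122180 in ≈ 6.745 in

NRCS table: row crops, straight row, good condition, soil group B → CN(II) = 78
AMC II — tabulated CN = 78 applies directly.
Max retention: S = 1000/78 − 10 = 110/39 in (≈ 2.821 in)
Ia = 0.2·(110/39) = 22/39 in ≈ 0.564 in
P − Ia = 9.450 − 0.564 = 6931/780 ≈ 8.886 in (> 0, runoff occurs)
Q: (6931/780)² ÷ (9131/780) = 48038761/7122180 in (≈ 6.745 in)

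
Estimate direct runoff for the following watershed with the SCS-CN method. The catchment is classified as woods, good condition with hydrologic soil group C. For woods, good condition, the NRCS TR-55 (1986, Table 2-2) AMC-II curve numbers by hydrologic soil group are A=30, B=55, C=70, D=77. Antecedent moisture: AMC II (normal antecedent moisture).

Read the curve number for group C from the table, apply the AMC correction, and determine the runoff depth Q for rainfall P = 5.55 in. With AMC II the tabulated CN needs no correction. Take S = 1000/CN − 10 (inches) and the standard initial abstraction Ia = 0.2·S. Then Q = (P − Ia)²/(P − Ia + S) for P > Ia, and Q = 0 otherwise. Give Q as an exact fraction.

Q = 143883/58660 in ≈ 2.453 in

NRCS table: woods, good condition, soil group C → CN(II) = 70
CN(II) = 70; AMC II needs no correction.
Retention S: 1000/CN − 10 with CN=70.000 → S = 30/7 ≈ 4.286 in
Ia = 0.2·(30/7) = 6/7 in ≈ 0.857 in
P − Ia = 5.550 − 0.857 = 657/140 ≈ 4.693 in (> 0, runoff occurs)
Q = (657/140)²/((657/140) + 30/7) = (431649/19600)/(1257/140) = 143883/58660 in ≈ 2.453 in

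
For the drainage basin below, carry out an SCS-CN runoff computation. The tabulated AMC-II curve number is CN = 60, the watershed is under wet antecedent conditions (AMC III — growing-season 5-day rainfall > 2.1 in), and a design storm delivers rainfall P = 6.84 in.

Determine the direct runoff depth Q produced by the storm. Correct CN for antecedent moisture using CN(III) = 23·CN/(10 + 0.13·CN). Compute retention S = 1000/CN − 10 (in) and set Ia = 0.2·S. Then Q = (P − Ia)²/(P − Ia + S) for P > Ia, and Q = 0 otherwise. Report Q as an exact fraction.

Q = 116618401/27253275 in ≈ 4.279 in

Adjust CN=60 to AMC III: 23·60/(10 + 0.13·60) → 1380 ÷ (89/5) = 6900/89 ≈ 77.528
S = 1000/(6900/89) − 10 = 200/69 in ≈ 2.899 in
Initial abstraction Ia = S/5 = (200/69)/5 = 40/69 ≈ 0.580 in
P − Ia = 6.840 − 0.580 = 10799/1725 ≈ 6.260 in (> 0, runoff occurs)
Q: (10799/1725)² ÷ (15799/1725) = 116618401/27253275 in (≈ 4.279 in)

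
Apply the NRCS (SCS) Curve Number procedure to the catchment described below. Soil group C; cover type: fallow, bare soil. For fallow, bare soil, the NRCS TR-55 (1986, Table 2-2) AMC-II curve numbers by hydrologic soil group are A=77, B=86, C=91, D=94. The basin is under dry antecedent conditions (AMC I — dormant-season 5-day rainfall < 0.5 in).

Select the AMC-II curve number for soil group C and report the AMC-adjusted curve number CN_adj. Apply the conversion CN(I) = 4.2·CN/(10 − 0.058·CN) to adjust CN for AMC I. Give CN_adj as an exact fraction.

CN_adj = 63700/787 ≈ 80.940

NRCS table: fallow, bare soil, soil group C → CN(II) = 91
CN(I) from CN(II)=91: (4.2·91)/(10 − 0.058·91) = 63700/787 ≈ 80.940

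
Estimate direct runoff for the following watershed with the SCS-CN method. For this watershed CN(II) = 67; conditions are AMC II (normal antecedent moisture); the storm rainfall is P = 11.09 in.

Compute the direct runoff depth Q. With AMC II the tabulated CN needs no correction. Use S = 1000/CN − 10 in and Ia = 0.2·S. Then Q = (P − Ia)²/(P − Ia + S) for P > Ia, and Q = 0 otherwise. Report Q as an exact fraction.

Q = 4583696209/674710100 in ≈ 6.794 in

Average conditions: CN = 67 (no AMC adjustment).
Max retention: S = 1000/67 − 10 = 330/67 in (≈ 4.925 in)
Initial abstraction Ia = S/5 = (330/67)/5 = 66/67 ≈ 0.985 in
Since P=11.090 > Ia=0.985: effective rainfall P−Ia = 67703/6700 in
Runoff Q = (P−Ia)²/(P−Ia+S) = (10.105)²/(10.105+4.925) = 4583696209/674710100 ≈ 6.794 in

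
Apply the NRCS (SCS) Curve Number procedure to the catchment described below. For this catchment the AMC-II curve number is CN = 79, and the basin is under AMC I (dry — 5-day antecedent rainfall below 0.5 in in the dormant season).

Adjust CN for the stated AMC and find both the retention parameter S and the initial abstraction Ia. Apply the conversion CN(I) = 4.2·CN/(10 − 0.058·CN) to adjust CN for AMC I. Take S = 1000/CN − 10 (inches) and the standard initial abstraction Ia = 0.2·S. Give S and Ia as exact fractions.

S = 500/79 in ≈ 6.329 in; Ia = 100/79 in ≈ 1.266 in

Adjust CN=79 to AMC I: 4.2·79/(10 − 0.058·79) → (1659/5) ÷ (2709/500) = 7900/129 ≈ 61.240
Retention S: 1000/CN − 10 with CN=61.240 → S = 500/79 ≈ 6.329 in
Ia = 0.2S: 0.2·6.329 = 1.266 in (exactly 100/79)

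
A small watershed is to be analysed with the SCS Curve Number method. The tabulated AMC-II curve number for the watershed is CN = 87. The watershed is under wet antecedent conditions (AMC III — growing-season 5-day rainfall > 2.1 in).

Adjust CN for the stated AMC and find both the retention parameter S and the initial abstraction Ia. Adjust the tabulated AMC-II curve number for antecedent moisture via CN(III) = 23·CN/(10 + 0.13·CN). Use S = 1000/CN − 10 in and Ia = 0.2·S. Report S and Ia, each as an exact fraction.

S = 1300/2001 in ≈ 0.650 in; Ia = 260/2001 in ≈ 0.130 in

Adjust CN=87 to AMC III: 23·87/(10 + 0.13·87) → 2001 ÷ (2131/100) = 200100/2131 ≈ 93.900
Max retention: S = 1000/(200100/2131) − 10 = 1300/2001 in (≈ 0.650 in)
Initial abstraction Ia = S/5 = (1300/2001)/5 = 260/2001 ≈ 0.130 in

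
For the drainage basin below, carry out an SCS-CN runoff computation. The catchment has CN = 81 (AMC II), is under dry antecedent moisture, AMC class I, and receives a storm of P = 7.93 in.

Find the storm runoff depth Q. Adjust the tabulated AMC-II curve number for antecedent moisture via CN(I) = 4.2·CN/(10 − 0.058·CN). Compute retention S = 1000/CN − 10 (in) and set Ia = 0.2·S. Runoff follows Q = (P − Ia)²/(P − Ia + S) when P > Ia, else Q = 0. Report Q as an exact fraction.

Q = 1343032985449/358722699300 in ≈ 3.744 in

CN(I) from CN(II)=81: (4.2·81)/(10 − 0.058·81) = 170100/2651 ≈ 64.164
Retention S: 1000/CN − 10 with CN=64.164 → S = 9500/1701 ≈ 5.585 in
Ia = 0.2S: 0.2·5.585 = 1.117 in (exactly 1900/1701)
Excess rainfall: 7.930 − 1.117 = 6.813 in; P > Ia so Q > 0
Runoff Q = (P−Ia)²/(P−Ia+S) = (6.813)²/(6.813+5.585) = 1343032985449/358722699300 ≈ 3.744 in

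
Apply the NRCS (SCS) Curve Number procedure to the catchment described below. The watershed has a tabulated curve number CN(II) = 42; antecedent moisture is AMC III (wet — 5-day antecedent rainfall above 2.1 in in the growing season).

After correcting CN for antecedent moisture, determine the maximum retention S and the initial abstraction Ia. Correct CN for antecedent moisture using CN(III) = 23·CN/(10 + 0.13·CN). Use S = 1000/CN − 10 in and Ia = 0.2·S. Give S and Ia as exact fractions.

CN(III) from CN(II)=42: (23·42)/(10 + 0.13·42) = 48300/773 ≈ 62.484
Max retention: S = 1000/(48300/773) − 10 = 2900/483 in (≈ 6.004 in)
Ia = 0.2·(2900/483) = 580/483 in ≈ 1.201 in

S = 2900/483 in ≈ 6.004 in; Ia = 580/483 in ≈ 1.201 in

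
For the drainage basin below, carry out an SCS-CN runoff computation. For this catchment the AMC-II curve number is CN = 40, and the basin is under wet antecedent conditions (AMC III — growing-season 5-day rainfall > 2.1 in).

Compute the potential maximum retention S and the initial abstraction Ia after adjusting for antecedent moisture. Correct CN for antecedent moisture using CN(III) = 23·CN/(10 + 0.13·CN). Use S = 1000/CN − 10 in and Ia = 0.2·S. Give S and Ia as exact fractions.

CN(III) from CN(II)=40: (23·40)/(10 + 0.13·40) = 1150/19 ≈ 60.526
Max retention: S = 1000/(1150/19) − 10 = 150/23 in (≈ 6.522 in)
Ia = 0.2·(150/23) = 30/23 in ≈ 1.304 in

S = 150/23 in ≈ 6.522 in; Ia = 30/23 in ≈ 1.304 in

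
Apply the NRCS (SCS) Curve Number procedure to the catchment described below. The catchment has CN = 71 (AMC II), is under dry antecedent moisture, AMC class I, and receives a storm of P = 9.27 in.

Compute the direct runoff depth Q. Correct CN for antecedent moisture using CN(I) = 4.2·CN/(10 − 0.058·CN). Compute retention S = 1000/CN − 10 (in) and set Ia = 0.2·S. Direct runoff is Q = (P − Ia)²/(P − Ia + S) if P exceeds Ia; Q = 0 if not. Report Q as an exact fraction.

Adjust CN=71 to AMC I: 4.2·71/(10 − 0.058·71) → (1491/5) ÷ (2941/500) = 149100/2941 ≈ 50.697
Max retention: S = 1000/(149100/2941) − 10 = 14500/1491 in (≈ 9.725 in)
Ia = 0.2S: 0.2·9.725 = 1.945 in (exactly 2900/1491)
P − Ia = 9.270 − 1.945 = 1092157/149100 ≈ 7.325 in (> 0, runoff occurs)
Runoff Q = (P−Ia)²/(P−Ia+S) = (7.325)²/(7.325+9.725) = 1192806912649/379035608700 ≈ 3.147 in

Q = 1192806912649/379035608700 in ≈ 3.147 in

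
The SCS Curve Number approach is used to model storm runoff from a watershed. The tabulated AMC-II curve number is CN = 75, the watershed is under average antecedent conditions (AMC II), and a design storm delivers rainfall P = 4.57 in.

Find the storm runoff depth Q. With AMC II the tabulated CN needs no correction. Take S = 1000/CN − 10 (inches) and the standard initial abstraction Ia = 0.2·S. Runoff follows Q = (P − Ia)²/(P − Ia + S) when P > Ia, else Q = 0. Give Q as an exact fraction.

Q = 1371241/651300 in ≈ 2.105 in

AMC II — tabulated CN = 75 applies directly.
Retention S: 1000/CN − 10 with CN=75.000 → S = 10/3 ≈ 3.333 in
Ia = 0.2S: 0.2·3.333 = 0.667 in (exactly 2/3)
P − Ia = 4.570 − 0.667 = 1171/300 ≈ 3.903 in (> 0, runoff occurs)
Q = (1171/300)²/((1171/300) + 10/3) = (1371241/90000)/(2171/300) = 1371241/651300 in ≈ 2.105 in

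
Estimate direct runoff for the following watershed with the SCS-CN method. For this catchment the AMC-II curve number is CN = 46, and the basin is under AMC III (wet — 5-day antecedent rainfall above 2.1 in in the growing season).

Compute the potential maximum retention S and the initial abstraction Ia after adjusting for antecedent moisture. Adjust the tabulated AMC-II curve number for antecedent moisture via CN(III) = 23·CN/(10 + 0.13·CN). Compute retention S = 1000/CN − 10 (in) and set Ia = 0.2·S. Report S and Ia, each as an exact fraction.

S = 2700/529 in ≈ 5.104 in; Ia = 540/529 in ≈ 1.021 in

Adjust CN=46 to AMC III: 23·46/(10 + 0.13·46) → 1058 ÷ (799/50) = 52900/799 ≈ 66.208
Retention S: 1000/CN − 10 with CN=66.208 → S = 2700/529 ≈ 5.104 in
Ia = 0.2·(2700/529) = 540/529 in ≈ 1.021 in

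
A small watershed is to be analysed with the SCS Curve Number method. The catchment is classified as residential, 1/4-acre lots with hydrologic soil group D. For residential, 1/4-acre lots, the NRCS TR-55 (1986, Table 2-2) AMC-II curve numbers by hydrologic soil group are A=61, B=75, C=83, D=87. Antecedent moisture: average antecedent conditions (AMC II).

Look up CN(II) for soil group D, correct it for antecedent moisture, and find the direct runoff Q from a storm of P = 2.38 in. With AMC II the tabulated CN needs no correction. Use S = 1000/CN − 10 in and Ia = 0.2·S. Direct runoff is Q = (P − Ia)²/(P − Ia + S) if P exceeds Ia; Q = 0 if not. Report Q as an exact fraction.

Q = 81956809/67655550 in ≈ 1.211 in

NRCS table: residential, 1/4-acre lots, soil group D → CN(II) = 87
AMC II — tabulated CN = 87 applies directly.
Retention S: 1000/CN − 10 with CN=87.000 → S = 130/87 ≈ 1.494 in
Ia = 0.2·(130/87) = 26/87 in ≈ 0.299 in
Since P=2.380 > Ia=0.299: effective rainfall P−Ia = 9053/4350 in
Runoff Q = (P−Ia)²/(P−Ia+S) = (2.081)²/(2.081+1.494) = 81956809/67655550 ≈ 1.211 in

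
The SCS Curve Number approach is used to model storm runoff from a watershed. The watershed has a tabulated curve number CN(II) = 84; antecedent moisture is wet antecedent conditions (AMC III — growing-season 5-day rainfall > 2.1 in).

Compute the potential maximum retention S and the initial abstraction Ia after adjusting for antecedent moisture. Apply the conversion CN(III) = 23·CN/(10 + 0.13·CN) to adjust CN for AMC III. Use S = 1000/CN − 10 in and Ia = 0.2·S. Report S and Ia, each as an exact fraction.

CN(III) from CN(II)=84: (23·84)/(10 + 0.13·84) = 48300/523 ≈ 92.352
Retention S: 1000/CN − 10 with CN=92.352 → S = 400/483 ≈ 0.828 in
Ia = 0.2·(400/483) = 80/483 in ≈ 0.166 in

S = 400/483 in ≈ 0.828 in; Ia = 80/483 in ≈ 0.166 in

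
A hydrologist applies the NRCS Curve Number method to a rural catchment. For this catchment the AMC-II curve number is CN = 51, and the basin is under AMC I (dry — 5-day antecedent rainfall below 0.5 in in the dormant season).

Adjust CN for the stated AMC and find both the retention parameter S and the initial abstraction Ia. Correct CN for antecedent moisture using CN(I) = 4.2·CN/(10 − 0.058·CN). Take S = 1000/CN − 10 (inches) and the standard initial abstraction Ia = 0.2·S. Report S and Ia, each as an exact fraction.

S = 3500/153 in ≈ 22.876 in; Ia = 700/153 in ≈ 4.575 in

CN(I) from CN(II)=51: (4.2·51)/(10 − 0.058·51) = 15300/503 ≈ 30.417
S = 1000/(15300/503) − 10 = 3500/153 in ≈ 22.876 in
Ia = 0.2S: 0.2·22.876 = 4.575 in (exactly 700/153)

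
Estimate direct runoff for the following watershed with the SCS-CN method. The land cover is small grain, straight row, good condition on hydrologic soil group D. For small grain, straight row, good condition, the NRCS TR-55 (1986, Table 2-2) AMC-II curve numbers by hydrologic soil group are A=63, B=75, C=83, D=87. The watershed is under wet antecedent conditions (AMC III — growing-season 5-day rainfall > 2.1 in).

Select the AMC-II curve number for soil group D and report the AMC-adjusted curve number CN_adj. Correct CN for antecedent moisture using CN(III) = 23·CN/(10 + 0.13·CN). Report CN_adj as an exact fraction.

NRCS table: small grain, straight row, good condition, soil group D → CN(II) = 87
Wet (AMC III): CN(III) = 23·87/(10 + 0.13·87) = 2001/(2131/100) = 200100/2131 ≈ 93.900

CN_adj = 200100/2131 ≈ 93.900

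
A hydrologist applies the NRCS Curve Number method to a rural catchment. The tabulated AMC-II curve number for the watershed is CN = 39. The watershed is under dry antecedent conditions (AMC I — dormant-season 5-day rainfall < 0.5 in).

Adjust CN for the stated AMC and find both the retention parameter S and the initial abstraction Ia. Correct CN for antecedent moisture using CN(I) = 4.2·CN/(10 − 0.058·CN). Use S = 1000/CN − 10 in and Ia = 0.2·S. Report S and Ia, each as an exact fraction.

Dry (AMC I): CN(I) = 4.2·39/(10 − 0.058·39) = (819/5)/(3869/500) = 81900/3869 ≈ 21.168
Retention S: 1000/CN − 10 with CN=21.168 → S = 30500/819 ≈ 37.241 in
Ia = 0.2S: 0.2·37.241 = 7.448 in (exactly 6100/819)

S = 30500/819 in ≈ 37.241 in; Ia = 6100/819 in ≈ 7.448 in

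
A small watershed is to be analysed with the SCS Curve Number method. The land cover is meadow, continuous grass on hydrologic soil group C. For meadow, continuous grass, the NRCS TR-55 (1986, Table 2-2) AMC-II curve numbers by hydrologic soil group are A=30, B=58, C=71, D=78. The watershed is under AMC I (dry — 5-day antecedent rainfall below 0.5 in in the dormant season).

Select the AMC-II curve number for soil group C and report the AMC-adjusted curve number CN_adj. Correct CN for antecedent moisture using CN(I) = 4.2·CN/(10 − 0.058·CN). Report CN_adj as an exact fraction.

NRCS table: meadow, continuous grass, soil group C → CN(II) = 71
Adjust CN=71 to AMC I: 4.2·71/(10 − 0.058·71) → (1491/5) ÷ (2941/500) = 149100/2941 ≈ 50.697

CN_adj = 149100/2941 ≈ 50.697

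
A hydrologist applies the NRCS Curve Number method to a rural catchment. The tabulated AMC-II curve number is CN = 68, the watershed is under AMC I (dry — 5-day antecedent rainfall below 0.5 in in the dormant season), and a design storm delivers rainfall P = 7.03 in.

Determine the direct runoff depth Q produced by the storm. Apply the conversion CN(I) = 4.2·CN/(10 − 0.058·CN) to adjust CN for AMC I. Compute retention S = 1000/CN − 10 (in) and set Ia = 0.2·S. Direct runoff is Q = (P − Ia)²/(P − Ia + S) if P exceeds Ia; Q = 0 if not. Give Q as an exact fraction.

Dry (AMC I): CN(I) = 4.2·68/(10 − 0.058·68) = (1428/5)/(757/125) = 35700/757 ≈ 47.160
S = 1000/(35700/757) − 10 = 4000/357 in ≈ 11.204 in
Ia = 0.2·(4000/357) = 800/357 in ≈ 2.241 in
Excess rainfall: 7.030 − 2.241 = 4.789 in; P > Ia so Q > 0
Q = (170971/35700)²/((170971/35700) + 4000/357) = (29231082841/1274490000)/(570971/35700) = 29231082841/20383664700 in ≈ 1.434 in

Q = 29231082841/20383664700 in ≈ 1.434 in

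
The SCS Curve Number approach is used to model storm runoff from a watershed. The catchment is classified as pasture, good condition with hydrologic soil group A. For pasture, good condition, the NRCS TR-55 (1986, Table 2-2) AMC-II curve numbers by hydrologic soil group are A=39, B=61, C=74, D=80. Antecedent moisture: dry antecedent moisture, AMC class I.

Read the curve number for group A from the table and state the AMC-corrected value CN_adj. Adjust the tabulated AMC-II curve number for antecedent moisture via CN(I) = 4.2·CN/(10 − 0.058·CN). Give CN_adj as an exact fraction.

NRCS table: pasture, good condition, soil group A → CN(II) = 39
CN(I) from CN(II)=39: (4.2·39)/(10 − 0.058·39) = 81900/3869 ≈ 21.168

CN_adj = 81900/3869 ≈ 21.168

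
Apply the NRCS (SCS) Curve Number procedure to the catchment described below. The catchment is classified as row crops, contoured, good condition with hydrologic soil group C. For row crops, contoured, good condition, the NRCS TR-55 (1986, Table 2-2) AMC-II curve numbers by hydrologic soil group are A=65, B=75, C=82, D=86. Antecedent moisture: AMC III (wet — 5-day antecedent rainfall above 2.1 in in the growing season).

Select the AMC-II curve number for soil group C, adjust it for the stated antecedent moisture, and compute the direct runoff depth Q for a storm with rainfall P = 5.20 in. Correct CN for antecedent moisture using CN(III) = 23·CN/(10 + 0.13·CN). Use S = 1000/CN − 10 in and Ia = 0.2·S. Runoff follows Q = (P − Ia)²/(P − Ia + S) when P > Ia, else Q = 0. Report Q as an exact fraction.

NRCS table: row crops, contoured, good condition, soil group C → CN(II) = 82
CN(III) from CN(II)=82: (23·82)/(10 + 0.13·82) = 94300/1033 ≈ 91.288
S = 1000/(94300/1033) − 10 = 900/943 in ≈ 0.954 in
Initial abstraction Ia = S/5 = (900/943)/5 = 180/943 ≈ 0.191 in
Excess rainfall: 5.200 − 0.191 = 5.009 in; P > Ia so Q > 0
Runoff Q = (P−Ia)²/(P−Ia+S) = (5.009)²/(5.009+0.954) = 278904962/66288185 ≈ 4.207 in

Q = 278904962/66288185 in ≈ 4.207 in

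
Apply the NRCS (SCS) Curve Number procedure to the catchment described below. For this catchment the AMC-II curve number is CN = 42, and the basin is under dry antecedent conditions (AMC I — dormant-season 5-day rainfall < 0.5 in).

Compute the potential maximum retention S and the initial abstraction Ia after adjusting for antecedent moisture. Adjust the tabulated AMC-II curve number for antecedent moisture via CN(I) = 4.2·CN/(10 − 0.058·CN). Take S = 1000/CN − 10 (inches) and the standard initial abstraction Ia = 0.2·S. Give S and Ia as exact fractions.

S = 14500/441 in ≈ 32.880 in; Ia = 2900/441 in ≈ 6.576 in

Adjust CN=42 to AMC I: 4.2·42/(10 − 0.058·42) → (882/5) ÷ (1891/250) = 44100/1891 ≈ 23.321
S = 1000/(44100/1891) − 10 = 14500/441 in ≈ 32.880 in
Initial abstraction Ia = S/5 = (14500/441)/5 = 2900/441 ≈ 6.576 in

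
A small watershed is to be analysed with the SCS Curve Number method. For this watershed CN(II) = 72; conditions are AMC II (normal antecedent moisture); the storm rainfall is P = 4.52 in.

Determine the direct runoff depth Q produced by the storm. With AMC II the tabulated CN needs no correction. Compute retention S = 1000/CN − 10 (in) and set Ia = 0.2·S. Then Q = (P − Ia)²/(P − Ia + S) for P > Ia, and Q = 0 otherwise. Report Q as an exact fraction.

Q = 708964/386325 in ≈ 1.835 in

AMC II — tabulated CN = 72 applies directly.
S = 1000/72 − 10 = 35/9 in ≈ 3.889 in
Ia = 0.2S: 0.2·3.889 = 0.778 in (exactly 7/9)
Since P=4.520 > Ia=0.778: effective rainfall P−Ia = 842/225 in
Q = (842/225)²/((842/225) + 35/9) = (708964/50625)/(1717/225) = 708964/386325 in ≈ 1.835 in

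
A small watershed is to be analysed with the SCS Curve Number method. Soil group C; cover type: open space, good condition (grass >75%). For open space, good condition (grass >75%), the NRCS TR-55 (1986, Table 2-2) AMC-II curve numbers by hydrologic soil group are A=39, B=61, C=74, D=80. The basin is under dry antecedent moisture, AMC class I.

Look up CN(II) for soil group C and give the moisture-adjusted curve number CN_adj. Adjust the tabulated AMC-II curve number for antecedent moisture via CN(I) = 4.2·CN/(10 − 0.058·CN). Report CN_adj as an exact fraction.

NRCS table: open space, good condition (grass >75%), soil group C → CN(II) = 74
Adjust CN=74 to AMC I: 4.2·74/(10 − 0.058·74) → (1554/5) ÷ (1427/250) = 77700/1427 ≈ 54.450

CN_adj = 77700/1427 ≈ 54.450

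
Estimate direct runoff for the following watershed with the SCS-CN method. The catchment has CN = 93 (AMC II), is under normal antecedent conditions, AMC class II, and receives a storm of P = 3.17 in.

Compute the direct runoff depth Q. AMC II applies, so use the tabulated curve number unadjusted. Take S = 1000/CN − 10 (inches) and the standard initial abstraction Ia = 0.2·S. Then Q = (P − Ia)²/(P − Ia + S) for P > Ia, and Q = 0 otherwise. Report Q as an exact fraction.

Average conditions: CN = 93 (no AMC adjustment).
S = 1000/93 − 10 = 70/93 in ≈ 0.753 in
Ia = 0.2·(70/93) = 14/93 in ≈ 0.151 in
Excess rainfall: 3.170 − 0.151 = 3.019 in; P > Ia so Q > 0
Q = (28081/9300)²/((28081/9300) + 70/93) = (788542561/86490000)/(35081/9300) = 788542561/326253300 in ≈ 2.417 in

Q = 788542561/326253300 in ≈ 2.417 in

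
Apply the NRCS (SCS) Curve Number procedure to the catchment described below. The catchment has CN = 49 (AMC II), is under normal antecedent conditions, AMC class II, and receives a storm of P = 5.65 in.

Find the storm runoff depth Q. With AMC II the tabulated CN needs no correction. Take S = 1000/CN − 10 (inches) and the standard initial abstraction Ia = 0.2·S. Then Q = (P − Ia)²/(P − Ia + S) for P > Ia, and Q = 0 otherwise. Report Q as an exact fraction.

Q = 12229009/13423060 in ≈ 0.911 in

AMC II — tabulated CN = 49 applies directly.
S = 1000/49 − 10 = 510/49 in ≈ 10.408 in
Ia = 0.2S: 0.2·10.408 = 2.082 in (exactly 102/49)
Since P=5.650 > Ia=2.082: effective rainfall P−Ia = 3497/980 in
Runoff Q = (P−Ia)²/(P−Ia+S) = (3.568)²/(3.568+10.408) = 12229009/13423060 ≈ 0.911 in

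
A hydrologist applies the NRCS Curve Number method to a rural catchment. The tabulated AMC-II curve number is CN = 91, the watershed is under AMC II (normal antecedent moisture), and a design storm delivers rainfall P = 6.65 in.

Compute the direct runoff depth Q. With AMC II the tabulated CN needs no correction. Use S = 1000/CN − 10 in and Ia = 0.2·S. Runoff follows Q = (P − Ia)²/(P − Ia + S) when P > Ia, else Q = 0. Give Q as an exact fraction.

CN(II) = 91; AMC II needs no correction.
Retention S: 1000/CN − 10 with CN=91.000 → S = 90/91 ≈ 0.989 in
Ia = 0.2S: 0.2·0.989 = 0.198 in (exactly 18/91)
P − Ia = 6.650 − 0.198 = 11743/1820 ≈ 6.452 in (> 0, runoff occurs)
Q: (11743/1820)² ÷ (13543/1820) = 137898049/24648260 in (≈ 5.595 in)

Q = 137898049/24648260 in ≈ 5.595 in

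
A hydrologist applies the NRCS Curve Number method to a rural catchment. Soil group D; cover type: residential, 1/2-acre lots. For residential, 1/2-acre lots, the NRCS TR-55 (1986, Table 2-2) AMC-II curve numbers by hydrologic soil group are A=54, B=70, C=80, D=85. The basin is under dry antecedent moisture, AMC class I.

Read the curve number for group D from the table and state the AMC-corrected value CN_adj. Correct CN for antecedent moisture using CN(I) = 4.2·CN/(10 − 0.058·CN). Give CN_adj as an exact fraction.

NRCS table: residential, 1/2-acre lots, soil group D → CN(II) = 85
Dry (AMC I): CN(I) = 4.2·85/(10 − 0.058·85) = 357/(507/100) = 11900/169 ≈ 70.414

CN_adj = 11900/169 ≈ 70.414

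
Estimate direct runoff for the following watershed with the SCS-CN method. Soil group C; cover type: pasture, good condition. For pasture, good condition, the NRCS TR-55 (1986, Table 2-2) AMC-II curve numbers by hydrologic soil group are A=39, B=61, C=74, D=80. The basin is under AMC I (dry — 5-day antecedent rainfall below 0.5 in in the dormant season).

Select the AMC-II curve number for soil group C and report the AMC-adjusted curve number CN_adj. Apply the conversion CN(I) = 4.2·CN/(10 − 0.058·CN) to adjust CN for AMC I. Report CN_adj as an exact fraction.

CN_adj = 77700/1427 ≈ 54.450

NRCS table: pasture, good condition, soil group C → CN(II) = 74
Adjust CN=74 to AMC I: 4.2·74/(10 − 0.058·74) → (1554/5) ÷ (1427/250) = 77700/1427 ≈ 54.450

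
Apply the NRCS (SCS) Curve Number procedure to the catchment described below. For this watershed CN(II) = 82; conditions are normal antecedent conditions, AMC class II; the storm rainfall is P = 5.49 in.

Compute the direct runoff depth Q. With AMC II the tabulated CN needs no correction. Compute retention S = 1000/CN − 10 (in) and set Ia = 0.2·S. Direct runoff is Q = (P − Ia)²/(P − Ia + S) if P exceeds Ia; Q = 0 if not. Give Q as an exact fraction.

Average conditions: CN = 82 (no AMC adjustment).
S = 1000/82 − 10 = 90/41 in ≈ 2.195 in
Ia = 0.2·(90/41) = 18/41 in ≈ 0.439 in
Excess rainfall: 5.490 − 0.439 = 5.051 in; P > Ia so Q > 0
Q: (20709/4100)² ÷ (29709/4100) = 47651409/13534100 in (≈ 3.521 in)

Q = 47651409/13534100 in ≈ 3.521 in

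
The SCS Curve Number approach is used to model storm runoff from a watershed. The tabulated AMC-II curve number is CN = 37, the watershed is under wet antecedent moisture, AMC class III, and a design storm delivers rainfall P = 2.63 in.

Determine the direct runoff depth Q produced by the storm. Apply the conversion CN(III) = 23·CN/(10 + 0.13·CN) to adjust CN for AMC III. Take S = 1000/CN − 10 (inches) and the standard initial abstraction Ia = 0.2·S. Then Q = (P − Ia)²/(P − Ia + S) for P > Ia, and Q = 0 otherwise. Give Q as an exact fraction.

Q = 9567382969/61936886300 in ≈ 0.154 in

Adjust CN=37 to AMC III: 23·37/(10 + 0.13·37) → 851 ÷ (1481/100) = 85100/1481 ≈ 57.461
S = 1000/(85100/1481) − 10 = 6300/851 in ≈ 7.403 in
Ia = 0.2·(6300/851) = 1260/851 in ≈ 1.481 in
Since P=2.630 > Ia=1.481: effective rainfall P−Ia = 97813/85100 in
Runoff Q = (P−Ia)²/(P−Ia+S) = (1.149)²/(1.149+7.403) = 9567382969/61936886300 ≈ 0.154 in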